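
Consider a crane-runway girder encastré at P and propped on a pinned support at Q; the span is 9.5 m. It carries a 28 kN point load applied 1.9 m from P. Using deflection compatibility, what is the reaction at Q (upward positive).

R_Q = 1.568 kN

Remove the prop at Q; the released (primary) structure is a cantilever built in at P.
Deflection at Q on the released cantilever, summing each load's contribution:
  point load 28 at a = 1.9: Pa²(3L − a)/(6EI) = 448.1/EI
Tip deflection under a unit load at Q: L³/(3EI) = 285.8/EI.
The prop prevents deflection at Q: R_Q = δ_0/δ_{QQ} = 448.1/285.8 = 1.568 kN.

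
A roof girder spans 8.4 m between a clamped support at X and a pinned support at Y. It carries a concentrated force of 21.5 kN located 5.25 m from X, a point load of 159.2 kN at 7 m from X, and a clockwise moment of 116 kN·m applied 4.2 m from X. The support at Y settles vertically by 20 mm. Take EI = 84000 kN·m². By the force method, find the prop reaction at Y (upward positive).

R_Y = 136.8 kN

Choose R_Y as the redundant. The primary structure is the cantilever fixed at X.
Deflection at Y on the released cantilever, summing each load's contribution:
  point load 21.5 at a = 5.25: Pa²(3L − a)/(6EI) = 1970/EI
  point load 159.2 at a = 7: Pa²(3L − a)/(6EI) = 23662/EI
  clockwise couple 116 at a = 4.2: M₀a(2L − a)/(2EI) = 3069/EI
  δ_0 = 28702/EI
Flexibility coefficient — unit upward force at Y: δ_{YY} = L³/(3EI) = 197.6/EI.
With EI = 84000 kN·m²: δ_0 = 0.34169 m and δ_{YY} = 0.002352 m/kN.
Compatibility — the beam at Y must follow the support down by 0.02 m: δ_0 − R_Y·δ_{YY} = 0.02, so R_Y = (0.34169 − 0.02)/0.002352 = 136.8 kN.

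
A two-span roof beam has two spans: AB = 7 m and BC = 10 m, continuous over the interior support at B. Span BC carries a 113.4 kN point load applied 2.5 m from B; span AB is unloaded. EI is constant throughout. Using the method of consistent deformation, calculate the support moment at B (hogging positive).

Release continuity at B by inserting a hinge; the redundant is the internal moment M_B. The primary structure is two simply-supported spans AB and BC.
End slopes at the hinge B, treating each span as simply supported:
  span BC: point load 113.4 at a = 2.5: Pab(L + b)/(6LEI) = 620.2/EI
  relative rotation θ_0 = (0 + 620.2)/EI = 620.2/EI
A unit hogging moment at B produces rotation L₁/(3EI) + L₂/(3EI) = 5.667/EI.
Slope continuity at B: θ_0 = M_B·5.667/EI, so M_B = 620.2/5.667 = 109.4 kN·m (hogging).

M_B = 109.4 kN·m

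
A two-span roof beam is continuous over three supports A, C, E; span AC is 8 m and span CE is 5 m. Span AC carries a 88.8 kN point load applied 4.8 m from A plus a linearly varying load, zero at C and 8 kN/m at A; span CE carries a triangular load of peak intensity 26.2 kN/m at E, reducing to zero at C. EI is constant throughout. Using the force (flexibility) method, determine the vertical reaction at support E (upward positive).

Take M_C as the redundant. Released structure: two simple spans AC and CE with a hinge at C.
Discontinuity in slope at C on the released structure — sum the simple-span end rotations:
  span AC: point load 88.8 at a = 4.8: Pab(L + a)/(6LEI) = 363.7/EI
  span AC: triangular load, peak 8: 7w₀L³/(360EI) = 79.64/EI
  span CE: triangular load, peak 26.2: 7w₀L³/(360EI) = 63.68/EI
  relative rotation θ_0 = (443.4 + 63.68)/EI = 507/EI
A unit hogging moment at C produces rotation L₁/(3EI) + L₂/(3EI) = 4.333/EI.
Slope continuity at C: θ_0 = M_C·4.333/EI, so M_C = 507/4.333 = 117 kN·m (hogging).
Span CE, ΣM about E: R_C^{CE}·5 = 109.2 + 117, so R_C^{CE} = 45.24 kN and R_E = 65.5 − 45.24 = 20.26 kN.

R_E = 20.26 kN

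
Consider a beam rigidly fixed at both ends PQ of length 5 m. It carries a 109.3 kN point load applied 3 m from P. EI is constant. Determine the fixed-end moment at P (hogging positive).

M_P = 52.46 kN·m

Take the two fixed-end moments M_P, M_Q as redundants; the released structure is the simple span PQ.
Simple-span end rotations at P and Q under the given loads:
  at P: point load 109.3 at a = 3: Pab(L + b)/(6LEI) = 153/EI
  at Q: point load 109.3 at a = 3: Pab(L + a)/(6LEI) = 174.9/EI
  θ_P0 = 153/EI,  θ_Q0 = 174.9/EI
Flexibility coefficients: a unit moment at one end gives L/(3EI) there and L/(6EI) at the far end, so f₁₁ = f₂₂ = 1.667/EI and f₁₂ = f₂₁ = 0.8333/EI.
Compatibility — zero rotation at each built-in end:
  1.667 M_P + 0.8333 M_Q = 153
  0.8333 M_P + 1.667 M_Q = 174.9
Solving the pair gives M_P = 52.46 kN·m and M_Q = 78.7 kN·m (hogging).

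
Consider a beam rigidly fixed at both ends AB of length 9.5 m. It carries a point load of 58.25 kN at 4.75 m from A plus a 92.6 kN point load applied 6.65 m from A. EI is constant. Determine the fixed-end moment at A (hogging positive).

M_A = 124.6 kN·m

Take the two fixed-end moments M_A, M_B as redundants; the released structure is the simple span AB.
On the primary (simply-supported) span, the end slopes from the loading are:
  at A: point load 58.25 at a = 4.75: Pab(L + b)/(6LEI) = 328.6/EI
  at B: point load 58.25 at a = 4.75: Pab(L + a)/(6LEI) = 328.6/EI
  at A: point load 92.6 at a = 6.65: Pab(L + b)/(6LEI) = 380.3/EI
  at B: point load 92.6 at a = 6.65: Pab(L + a)/(6LEI) = 497.3/EI
  θ_A0 = 708.8/EI,  θ_B0 = 825.8/EI
Flexibility coefficients: a unit moment at one end gives L/(3EI) there and L/(6EI) at the far end, so f₁₁ = f₂₂ = 3.167/EI and f₁₂ = f₂₁ = 1.583/EI.
Compatibility — zero rotation at each built-in end:
  3.167 M_A + 1.583 M_B = 708.8
  1.583 M_A + 3.167 M_B = 825.8
Solving the pair gives M_A = 124.6 kN·m and M_B = 198.5 kN·m (hogging).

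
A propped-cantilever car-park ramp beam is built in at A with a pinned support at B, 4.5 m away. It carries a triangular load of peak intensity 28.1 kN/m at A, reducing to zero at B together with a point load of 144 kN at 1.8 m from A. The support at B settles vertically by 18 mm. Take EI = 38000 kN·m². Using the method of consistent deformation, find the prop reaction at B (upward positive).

Release the roller at B. Primary structure: cantilever fixed at A.
Free-end deflection of the primary structure under the applied loading (downward +):
  triangular load, peak 28.1 at the fixed end: w₀L⁴/(30EI) = 384.1/EI
  point load 144 at a = 1.8: Pa²(3L − a)/(6EI) = 909.8/EI
  δ_0 = 1294/EI
Flexibility coefficient — unit upward force at B: δ_{BB} = L³/(3EI) = 30.38/EI.
With EI = 38000 kN·m²: δ_0 = 0.03405 m and δ_{BB} = 0.000799 m/kN.
Compatibility — the beam at B must follow the support down by 0.018 m: δ_0 − R_B·δ_{BB} = 0.018, so R_B = (0.03405 − 0.018)/0.000799 = 20.08 kN.

R_B = 20.08 kN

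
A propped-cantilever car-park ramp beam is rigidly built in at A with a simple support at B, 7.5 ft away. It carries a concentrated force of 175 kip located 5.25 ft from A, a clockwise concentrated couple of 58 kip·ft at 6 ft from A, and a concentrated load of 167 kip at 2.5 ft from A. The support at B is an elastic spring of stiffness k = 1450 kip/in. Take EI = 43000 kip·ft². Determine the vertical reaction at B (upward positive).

Take the reaction at B as the redundant and release it; the primary structure is a cantilever fixed at A.
Primary-structure tip deflection at B by superposition:
  point load 175 at a = 5.25: Pa²(3L − a)/(6EI) = 13867/EI
  clockwise couple 58 at a = 6: M₀a(2L − a)/(2EI) = 1566/EI
  point load 167 at a = 2.5: Pa²(3L − a)/(6EI) = 3479/EI
  δ_0 = 18913/EI
Tip deflection under a unit load at B: L³/(3EI) = 140.6/EI.
With EI = 43000 kip·ft²: δ_0 = 0.43983 ft and δ_{BB} = 0.00327 ft/kip.
Compatibility — the spring shortens by R_B/k under the reaction it provides: δ_0 − R_B·δ_{BB} = R_B/k. With 1/k = 1/(1450×12) ft/kip = 0.000057 ft/kip, R_B = δ_0 / (δ_{BB} + 1/k) = 0.43983 / (0.00327 + 0.000057) = 132.2 kip.

R_B = 132.2 kip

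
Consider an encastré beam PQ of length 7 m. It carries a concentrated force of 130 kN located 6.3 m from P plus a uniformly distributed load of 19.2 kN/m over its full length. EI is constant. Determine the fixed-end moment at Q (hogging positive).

Take the two fixed-end moments M_P, M_Q as redundants; the released structure is the simple span PQ.
End rotations of the released simple span under the applied load (×1/EI):
  at P: point load 130 at a = 6.3: Pab(L + b)/(6LEI) = 105.1/EI
  at Q: point load 130 at a = 6.3: Pab(L + a)/(6LEI) = 181.5/EI
  at P: UDL 19.2: wL³/(24EI) = 274.4/EI
  at Q: UDL 19.2: wL³/(24EI) = 274.4/EI
  θ_P0 = 379.5/EI,  θ_Q0 = 455.9/EI
Flexibility coefficients: a unit moment at one end gives L/(3EI) there and L/(6EI) at the far end, so f₁₁ = f₂₂ = 2.333/EI and f₁₂ = f₂₁ = 1.167/EI.
Compatibility — zero rotation at each built-in end:
  2.333 M_P + 1.167 M_Q = 379.5
  1.167 M_P + 2.333 M_Q = 455.9
Solving the pair gives M_P = 86.59 kN·m and M_Q = 152.1 kN·m (hogging).

M_Q = 152.1 kN·m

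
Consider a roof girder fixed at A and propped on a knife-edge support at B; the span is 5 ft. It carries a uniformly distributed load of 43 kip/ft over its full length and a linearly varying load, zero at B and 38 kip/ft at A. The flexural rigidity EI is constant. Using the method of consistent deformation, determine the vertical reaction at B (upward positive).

R_B = 99.62 kip

Take the reaction at B as the redundant and release it; the primary structure is a cantilever fixed at A.
Primary-structure tip deflection at B by superposition:
  UDL 43: wL⁴/(8EI) = 3359/EI
  triangular load, peak 38 at the fixed end: w₀L⁴/(30EI) = 791.7/EI
  δ_0 = 4151/EI
Tip deflection under a unit load at B: L³/(3EI) = 41.67/EI.
Compatibility at B: δ_0 − R_B·δ_{BB} = 0, so R_B = 4151/41.67 = 99.62 kip.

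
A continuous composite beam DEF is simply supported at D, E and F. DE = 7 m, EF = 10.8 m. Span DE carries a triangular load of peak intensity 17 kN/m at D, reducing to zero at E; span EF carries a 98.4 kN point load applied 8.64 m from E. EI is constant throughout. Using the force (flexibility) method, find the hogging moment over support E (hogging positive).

M_E = 81.01 kN·m

Insert a hinge at E; M_E is the redundant, and each span becomes simply supported.
Discontinuity in slope at E on the released structure — sum the simple-span end rotations:
  span DE: triangular load, peak 17: 7w₀L³/(360EI) = 113.4/EI
  span EF: point load 98.4 at a = 8.64: Pab(L + b)/(6LEI) = 367.3/EI
  relative rotation θ_0 = (113.4 + 367.3)/EI = 480.7/EI
A unit hogging moment at E produces rotation L₁/(3EI) + L₂/(3EI) = 5.933/EI.
Slope continuity at E: θ_0 = M_E·5.933/EI, so M_E = 480.7/5.933 = 81.01 kN·m (hogging).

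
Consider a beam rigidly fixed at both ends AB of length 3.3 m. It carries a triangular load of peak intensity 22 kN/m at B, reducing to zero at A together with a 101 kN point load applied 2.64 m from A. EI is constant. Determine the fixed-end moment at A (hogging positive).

M_A = 18.65 kN·m

Take the two fixed-end moments M_A, M_B as redundants; the released structure is the simple span AB.
Simple-span end rotations at A and B under the given loads:
  at A: triangular load, peak 22: 7w₀L³/(360EI) = 15.37/EI
  at B: triangular load, peak 22: w₀L³/(45EI) = 17.57/EI
  at A: point load 101 at a = 2.64: Pab(L + b)/(6LEI) = 35.2/EI
  at B: point load 101 at a = 2.64: Pab(L + a)/(6LEI) = 52.79/EI
  θ_A0 = 50.57/EI,  θ_B0 = 70.36/EI
Flexibility coefficients: a unit moment at one end gives L/(3EI) there and L/(6EI) at the far end, so f₁₁ = f₂₂ = 1.1/EI and f₁₂ = f₂₁ = 0.55/EI.
Compatibility — zero rotation at each built-in end:
  1.1 M_A + 0.55 M_B = 50.57
  0.55 M_A + 1.1 M_B = 70.36
Solving the pair gives M_A = 18.65 kN·m and M_B = 54.64 kN·m (hogging).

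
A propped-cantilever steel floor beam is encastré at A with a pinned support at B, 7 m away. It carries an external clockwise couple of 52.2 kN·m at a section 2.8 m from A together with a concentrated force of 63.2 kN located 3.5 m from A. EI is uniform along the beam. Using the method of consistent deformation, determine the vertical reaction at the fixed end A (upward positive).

R_A = 36.29 kN

Remove the prop at B; the released (primary) structure is a cantilever built in at A.
Downward deflection at the released point B due to the loads:
  clockwise couple 52.2 at a = 2.8: M₀a(2L − a)/(2EI) = 818.5/EI
  point load 63.2 at a = 3.5: Pa²(3L − a)/(6EI) = 2258/EI
  δ_0 = 3077/EI
Tip deflection under a unit load at B: L³/(3EI) = 114.3/EI.
The prop prevents deflection at B: R_B = δ_0/δ_{BB} = 3077/114.3 = 26.91 kN.
Vertical equilibrium: R_A = ΣP − R_B = 63.2 − 26.91 = 36.29 kN.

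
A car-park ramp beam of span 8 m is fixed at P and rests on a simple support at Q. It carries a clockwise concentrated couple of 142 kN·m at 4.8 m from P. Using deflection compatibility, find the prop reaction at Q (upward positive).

Release the roller at Q. Primary structure: cantilever fixed at P.
Downward deflection at the released point Q due to the loads:
  clockwise couple 142 at a = 4.8: M₀a(2L − a)/(2EI) = 3817/EI
Flexibility coefficient — unit upward force at Q: δ_{QQ} = L³/(3EI) = 170.7/EI.
Compatibility at Q: δ_0 − R_Q·δ_{QQ} = 0, so R_Q = 3817/170.7 = 22.36 kN.

R_Q = 22.36 kN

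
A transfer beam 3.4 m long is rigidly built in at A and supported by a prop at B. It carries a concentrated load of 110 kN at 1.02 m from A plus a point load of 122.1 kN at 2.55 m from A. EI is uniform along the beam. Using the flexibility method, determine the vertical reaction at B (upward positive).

Choose R_B as the redundant. The primary structure is the cantilever fixed at A.
Downward deflection at the released point B due to the loads:
  point load 110 at a = 1.02: Pa²(3L − a)/(6EI) = 175.1/EI
  point load 122.1 at a = 2.55: Pa²(3L − a)/(6EI) = 1012/EI
  δ_0 = 1187/EI
Tip deflection under a unit load at B: L³/(3EI) = 13.1/EI.
Compatibility at B: δ_0 − R_B·δ_{BB} = 0, so R_B = 1187/13.1 = 90.63 kN.

R_B = 90.63 kN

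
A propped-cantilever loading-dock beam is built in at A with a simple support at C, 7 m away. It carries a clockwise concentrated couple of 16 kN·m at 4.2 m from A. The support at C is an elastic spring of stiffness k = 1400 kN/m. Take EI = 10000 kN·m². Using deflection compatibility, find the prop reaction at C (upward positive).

R_C = 2.711 kN

Take the reaction at C as the redundant and release it; the primary structure is a cantilever fixed at A.
Deflection at C on the released cantilever, summing each load's contribution:
  clockwise couple 16 at a = 4.2: M₀a(2L − a)/(2EI) = 329.3/EI
Tip deflection under a unit load at C: L³/(3EI) = 114.3/EI.
With EI = 10000 kN·m²: δ_0 = 0.032928 m and δ_{CC} = 0.011433 m/kN.
Compatibility — the spring shortens by R_C/k under the reaction it provides: δ_0 − R_C·δ_{CC} = R_C/k. With 1/k = 0.000714 m/kN, R_C = δ_0 / (δ_{CC} + 1/k) = 0.032928 / (0.011433 + 0.000714) = 2.711 kN.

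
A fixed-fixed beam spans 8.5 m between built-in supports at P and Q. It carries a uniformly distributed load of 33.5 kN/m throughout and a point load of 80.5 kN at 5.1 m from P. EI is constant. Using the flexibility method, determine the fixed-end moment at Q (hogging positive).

M_Q = 300.2 kN·m

Release both end moments; the primary structure is a simply-supported span PQ with redundants M_P and M_Q.
End rotations of the released simple span under the applied load (×1/EI):
  at P: UDL 33.5: wL³/(24EI) = 857.2/EI
  at Q: UDL 33.5: wL³/(24EI) = 857.2/EI
  at P: point load 80.5 at a = 5.1: Pab(L + b)/(6LEI) = 325.7/EI
  at Q: point load 80.5 at a = 5.1: Pab(L + a)/(6LEI) = 372.2/EI
  θ_P0 = 1183/EI,  θ_Q0 = 1229/EI
Flexibility coefficients: a unit moment at one end gives L/(3EI) there and L/(6EI) at the far end, so f₁₁ = f₂₂ = 2.833/EI and f₁₂ = f₂₁ = 1.417/EI.
Compatibility — zero rotation at each built-in end:
  2.833 M_P + 1.417 M_Q = 1183
  1.417 M_P + 2.833 M_Q = 1229
Solving the pair gives M_P = 267.4 kN·m and M_Q = 300.2 kN·m (hogging).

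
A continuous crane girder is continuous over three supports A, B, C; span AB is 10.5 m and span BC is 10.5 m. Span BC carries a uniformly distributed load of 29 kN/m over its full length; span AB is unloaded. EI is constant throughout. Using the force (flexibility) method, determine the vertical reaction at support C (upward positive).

R_C = 133.2 kN

Take M_B as the redundant. Released structure: two simple spans AB and BC with a hinge at B.
Discontinuity in slope at B on the released structure — sum the simple-span end rotations:
  span BC: UDL 29: wL³/(24EI) = 1399/EI
  relative rotation θ_0 = (0 + 1399)/EI = 1399/EI
A unit hogging moment at B produces rotation L₁/(3EI) + L₂/(3EI) = 7/EI.
Compatibility: M_B·(L₁+L₂)/(3EI) = θ_0, giving M_B = 199.8 kN·m (hogging).
Span BC, ΣM about C: R_B^{BC}·10.5 = 1599 + 199.8, so R_B^{BC} = 171.3 kN and R_C = 304.5 − 171.3 = 133.2 kN.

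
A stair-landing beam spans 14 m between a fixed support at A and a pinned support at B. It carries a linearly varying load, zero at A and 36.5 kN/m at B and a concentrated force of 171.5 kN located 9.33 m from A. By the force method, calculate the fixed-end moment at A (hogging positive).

M_A = 773.2 kN·m

Choose R_B as the redundant. The primary structure is the cantilever fixed at A.
Deflection at B on the released cantilever, summing each load's contribution:
  triangular load, peak 36.5 at the free end: 11w₀L⁴/(120EI) = 128534/EI
  point load 171.5 at a = 9.33: Pa²(3L − a)/(6EI) = 81288/EI
  δ_0 = 209821/EI
Tip deflection under a unit load at B: L³/(3EI) = 914.7/EI.
The prop prevents deflection at B: R_B = δ_0/δ_{BB} = 209821/914.7 = 229.4 kN.
Moment equilibrium about A: M_A = Σ(load moments about A) − R_B·L = 3985 − 229.4×14 = 773.2 kN·m.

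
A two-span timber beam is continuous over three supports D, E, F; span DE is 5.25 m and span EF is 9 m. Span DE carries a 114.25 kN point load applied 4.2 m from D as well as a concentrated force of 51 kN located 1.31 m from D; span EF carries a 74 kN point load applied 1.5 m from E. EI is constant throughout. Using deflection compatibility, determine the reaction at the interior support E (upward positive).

Release continuity at E by inserting a hinge; the redundant is the internal moment M_E. The primary structure is two simply-supported spans DE and EF.
End slopes at the hinge E, treating each span as simply supported:
  span DE: point load 114.25 at a = 4.2: Pab(L + a)/(6LEI) = 151.2/EI
  span DE: point load 51 at a = 1.31: Pab(L + a)/(6LEI) = 54.82/EI
  span EF: point load 74 at a = 1.5: Pab(L + b)/(6LEI) = 254.4/EI
  relative rotation θ_0 = (206 + 254.4)/EI = 460.3/EI
A unit hogging moment at E produces rotation L₁/(3EI) + L₂/(3EI) = 4.75/EI.
Slope continuity at E: θ_0 = M_E·4.75/EI, so M_E = 460.3/4.75 = 96.92 kN·m (hogging).
Span DE, ΣM about D with M_E applied at E: R_E^{DE}·5.25 = 546.7 + 96.92, so R_E^{DE} = 122.6 kN and R_D = 165.2 − 122.6 = 42.66 kN.
Span EF, ΣM about F: R_E^{EF}·9 = 555 + 96.92, so R_E^{EF} = 72.44 kN and R_F = 74 − 72.44 = 1.565 kN.
R_E = 122.6 + 72.44 = 195 kN.

R_E = 195 kN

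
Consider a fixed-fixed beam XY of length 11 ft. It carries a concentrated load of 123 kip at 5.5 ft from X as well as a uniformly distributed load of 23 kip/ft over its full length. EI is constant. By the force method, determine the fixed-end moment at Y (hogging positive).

Take the two fixed-end moments M_X, M_Y as redundants; the released structure is the simple span XY.
On the primary (simply-supported) span, the end slopes from the loading are:
  at X: point load 123 at a = 5.5: Pab(L + b)/(6LEI) = 930.2/EI
  at Y: point load 123 at a = 5.5: Pab(L + a)/(6LEI) = 930.2/EI
  at X: UDL 23: wL³/(24EI) = 1276/EI
  at Y: UDL 23: wL³/(24EI) = 1276/EI
  θ_X0 = 2206/EI,  θ_Y0 = 2206/EI
Flexibility coefficients: a unit moment at one end gives L/(3EI) there and L/(6EI) at the far end, so f₁₁ = f₂₂ = 3.667/EI and f₁₂ = f₂₁ = 1.833/EI.
Compatibility — zero rotation at each built-in end:
  3.667 M_X + 1.833 M_Y = 2206
  1.833 M_X + 3.667 M_Y = 2206
Solving the pair gives M_X = 401 kip·ft and M_Y = 401 kip·ft (hogging).

M_Y = 401 kip·ft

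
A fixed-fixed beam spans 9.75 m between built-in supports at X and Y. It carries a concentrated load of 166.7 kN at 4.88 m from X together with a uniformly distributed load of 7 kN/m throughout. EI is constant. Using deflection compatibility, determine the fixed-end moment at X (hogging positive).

M_X = 258.4 kN·m

Take the two fixed-end moments M_X, M_Y as redundants; the released structure is the simple span XY.
On the primary (simply-supported) span, the end slopes from the loading are:
  at X: point load 166.7 at a = 4.88: Pab(L + b)/(6LEI) = 990.1/EI
  at Y: point load 166.7 at a = 4.88: Pab(L + a)/(6LEI) = 990.8/EI
  at X: UDL 7: wL³/(24EI) = 270.3/EI
  at Y: UDL 7: wL³/(24EI) = 270.3/EI
  θ_X0 = 1260/EI,  θ_Y0 = 1261/EI
Flexibility coefficients: a unit moment at one end gives L/(3EI) there and L/(6EI) at the far end, so f₁₁ = f₂₂ = 3.25/EI and f₁₂ = f₂₁ = 1.625/EI.
Compatibility — zero rotation at each built-in end:
  3.25 M_X + 1.625 M_Y = 1260
  1.625 M_X + 3.25 M_Y = 1261
Solving the pair gives M_X = 258.4 kN·m and M_Y = 258.8 kN·m (hogging).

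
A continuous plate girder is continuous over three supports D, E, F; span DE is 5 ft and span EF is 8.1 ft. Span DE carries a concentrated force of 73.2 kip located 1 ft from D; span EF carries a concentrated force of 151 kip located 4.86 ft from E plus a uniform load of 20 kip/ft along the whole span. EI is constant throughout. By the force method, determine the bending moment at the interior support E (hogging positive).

M_E = 241.9 kip·ft

Insert a hinge at E; M_E is the redundant, and each span becomes simply supported.
Rotations at E on the released spans (each span's end-slope, ×1/EI):
  span DE: point load 73.2 at a = 1: Pab(L + a)/(6LEI) = 58.56/EI
  span EF: point load 151 at a = 4.86: Pab(L + b)/(6LEI) = 554.8/EI
  span EF: UDL 20: wL³/(24EI) = 442.9/EI
  relative rotation θ_0 = (58.56 + 997.7)/EI = 1056/EI
A unit hogging moment at E produces rotation L₁/(3EI) + L₂/(3EI) = 4.367/EI.
Compatibility: M_E·(L₁+L₂)/(3EI) = θ_0, giving M_E = 241.9 kip·ft (hogging).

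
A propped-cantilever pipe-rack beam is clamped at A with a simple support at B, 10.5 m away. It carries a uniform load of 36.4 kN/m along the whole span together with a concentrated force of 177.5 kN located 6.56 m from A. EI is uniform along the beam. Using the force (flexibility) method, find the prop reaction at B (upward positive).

R_B = 225.6 kN

Take the reaction at B as the redundant and release it; the primary structure is a cantilever fixed at A.
Primary-structure tip deflection at B by superposition:
  UDL 36.4: wL⁴/(8EI) = 55306/EI
  point load 177.5 at a = 6.56: Pa²(3L − a)/(6EI) = 31751/EI
  δ_0 = 87056/EI
Tip deflection under a unit load at B: L³/(3EI) = 385.9/EI.
Compatibility at B: δ_0 − R_B·δ_{BB} = 0, so R_B = 87056/385.9 = 225.6 kN.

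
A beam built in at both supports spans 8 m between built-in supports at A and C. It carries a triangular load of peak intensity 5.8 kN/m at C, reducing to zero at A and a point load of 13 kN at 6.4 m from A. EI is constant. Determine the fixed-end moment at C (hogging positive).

M_C = 31.87 kN·m

Release both end moments; the primary structure is a simply-supported span AC with redundants M_A and M_C.
End rotations of the released simple span under the applied load (×1/EI):
  at A: triangular load, peak 5.8: 7w₀L³/(360EI) = 57.74/EI
  at C: triangular load, peak 5.8: w₀L³/(45EI) = 65.99/EI
  at A: point load 13 at a = 6.4: Pab(L + b)/(6LEI) = 26.62/EI
  at C: point load 13 at a = 6.4: Pab(L + a)/(6LEI) = 39.94/EI
  θ_A0 = 84.37/EI,  θ_C0 = 105.9/EI
Flexibility coefficients: a unit moment at one end gives L/(3EI) there and L/(6EI) at the far end, so f₁₁ = f₂₂ = 2.667/EI and f₁₂ = f₂₁ = 1.333/EI.
Compatibility — zero rotation at each built-in end:
  2.667 M_A + 1.333 M_C = 84.37
  1.333 M_A + 2.667 M_C = 105.9
Solving the pair gives M_A = 15.7 kN·m and M_C = 31.87 kN·m (hogging).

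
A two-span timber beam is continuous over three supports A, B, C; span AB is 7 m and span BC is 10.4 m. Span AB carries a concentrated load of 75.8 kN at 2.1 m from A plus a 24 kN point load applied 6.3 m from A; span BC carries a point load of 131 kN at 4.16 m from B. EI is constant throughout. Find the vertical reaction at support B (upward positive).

Insert a hinge at B; M_B is the redundant, and each span becomes simply supported.
Rotations at B on the released spans (each span's end-slope, ×1/EI):
  span AB: point load 75.8 at a = 2.1: Pab(L + a)/(6LEI) = 169/EI
  span AB: point load 24 at a = 6.3: Pab(L + a)/(6LEI) = 33.52/EI
  span BC: point load 131 at a = 4.16: Pab(L + b)/(6LEI) = 906.8/EI
  relative rotation θ_0 = (202.5 + 906.8)/EI = 1109/EI
A unit hogging moment at B produces rotation L₁/(3EI) + L₂/(3EI) = 5.8/EI.
Slope continuity at B: θ_0 = M_B·5.8/EI, so M_B = 1109/5.8 = 191.3 kN·m (hogging).
Span AB, ΣM about A with M_B applied at B: R_B^{AB}·7 = 310.4 + 191.3, so R_B^{AB} = 71.66 kN and R_A = 99.8 − 71.66 = 28.14 kN.
Span BC, ΣM about C: R_B^{BC}·10.4 = 817.4 + 191.3, so R_B^{BC} = 96.99 kN and R_C = 131 − 96.99 = 34.01 kN.
R_B = 71.66 + 96.99 = 168.7 kN.

R_B = 168.7 kN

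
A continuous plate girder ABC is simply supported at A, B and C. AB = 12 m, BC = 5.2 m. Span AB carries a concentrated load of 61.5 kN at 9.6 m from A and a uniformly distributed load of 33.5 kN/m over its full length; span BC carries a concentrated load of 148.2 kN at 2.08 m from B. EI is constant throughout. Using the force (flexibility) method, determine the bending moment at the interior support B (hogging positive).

M_B = 539.6 kN·m

Take M_B as the redundant. Released structure: two simple spans AB and BC with a hinge at B.
Rotations at B on the released spans (each span's end-slope, ×1/EI):
  span AB: point load 61.5 at a = 9.6: Pab(L + a)/(6LEI) = 425.1/EI
  span AB: UDL 33.5: wL³/(24EI) = 2412/EI
  span BC: point load 148.2 at a = 2.08: Pab(L + b)/(6LEI) = 256.5/EI
  relative rotation θ_0 = (2837 + 256.5)/EI = 3094/EI
A unit hogging moment at B produces rotation L₁/(3EI) + L₂/(3EI) = 5.733/EI.
Slope continuity at B: θ_0 = M_B·5.733/EI, so M_B = 3094/5.733 = 539.6 kN·m (hogging).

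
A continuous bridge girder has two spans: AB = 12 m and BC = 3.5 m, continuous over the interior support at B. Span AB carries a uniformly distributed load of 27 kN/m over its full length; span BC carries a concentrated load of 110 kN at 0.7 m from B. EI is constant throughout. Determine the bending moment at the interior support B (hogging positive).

M_B = 388.8 kN·m

Take M_B as the redundant. Released structure: two simple spans AB and BC with a hinge at B.
Rotations at B on the released spans (each span's end-slope, ×1/EI):
  span AB: UDL 27: wL³/(24EI) = 1944/EI
  span BC: point load 110 at a = 0.7: Pab(L + b)/(6LEI) = 64.68/EI
  relative rotation θ_0 = (1944 + 64.68)/EI = 2009/EI
A unit hogging moment at B produces rotation L₁/(3EI) + L₂/(3EI) = 5.167/EI.
Compatibility: M_B·(L₁+L₂)/(3EI) = θ_0, giving M_B = 388.8 kN·m (hogging).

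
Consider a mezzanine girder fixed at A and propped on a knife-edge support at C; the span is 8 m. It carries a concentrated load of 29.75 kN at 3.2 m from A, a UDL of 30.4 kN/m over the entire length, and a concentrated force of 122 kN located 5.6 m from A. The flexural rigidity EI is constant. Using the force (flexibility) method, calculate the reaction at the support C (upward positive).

Take the reaction at C as the redundant and release it; the primary structure is a cantilever fixed at A.
Primary-structure tip deflection at C by superposition:
  point load 29.75 at a = 3.2: Pa²(3L − a)/(6EI) = 1056/EI
  UDL 30.4: wL⁴/(8EI) = 15565/EI
  point load 122 at a = 5.6: Pa²(3L − a)/(6EI) = 11733/EI
  δ_0 = 28354/EI
Tip deflection under a unit load at C: L³/(3EI) = 170.7/EI.
The prop prevents deflection at C: R_C = δ_0/δ_{CC} = 28354/170.7 = 166.1 kN.

R_C = 166.1 kN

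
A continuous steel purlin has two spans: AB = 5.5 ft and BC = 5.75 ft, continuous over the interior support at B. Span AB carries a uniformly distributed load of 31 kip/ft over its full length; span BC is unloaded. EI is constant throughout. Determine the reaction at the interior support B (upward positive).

Insert a hinge at B; M_B is the redundant, and each span becomes simply supported.
End slopes at the hinge B, treating each span as simply supported:
  span AB: UDL 31: wL³/(24EI) = 214.9/EI
  relative rotation θ_0 = (214.9 + 0)/EI = 214.9/EI
A unit hogging moment at B produces rotation L₁/(3EI) + L₂/(3EI) = 3.75/EI.
Slope continuity at B: θ_0 = M_B·3.75/EI, so M_B = 214.9/3.75 = 57.31 kip·ft (hogging).
Span AB, ΣM about A with M_B applied at B: R_B^{AB}·5.5 = 468.9 + 57.31, so R_B^{AB} = 95.67 kip and R_A = 170.5 − 95.67 = 74.83 kip.
Span BC, ΣM about C: R_B^{BC}·5.75 = 0 + 57.31, so R_B^{BC} = 9.966 kip and R_C = 0 − 9.966 = -9.966 kip.
R_B = 95.67 + 9.966 = 105.6 kip.

R_B = 105.6 kip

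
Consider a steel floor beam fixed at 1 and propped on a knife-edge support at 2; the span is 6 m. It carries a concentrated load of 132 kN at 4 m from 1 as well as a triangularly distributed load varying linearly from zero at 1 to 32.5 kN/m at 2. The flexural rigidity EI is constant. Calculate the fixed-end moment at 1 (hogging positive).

Take the reaction at 2 as the redundant and release it; the primary structure is a cantilever fixed at 1.
Downward deflection at the released point 2 due to the loads:
  point load 132 at a = 4: Pa²(3L − a)/(6EI) = 4928/EI
  triangular load, peak 32.5 at the free end: 11w₀L⁴/(120EI) = 3861/EI
  δ_0 = 8789/EI
Tip deflection under a unit load at 2: L³/(3EI) = 72/EI.
Compatibility at 2: δ_0 − R_2·δ_{22} = 0, so R_2 = 8789/72 = 122.1 kN.
Moment equilibrium about 1: M_1 = Σ(load moments about 1) − R_2·L = 918 − 122.1×6 = 185.6 kN·m.

M_1 = 185.6 kN·m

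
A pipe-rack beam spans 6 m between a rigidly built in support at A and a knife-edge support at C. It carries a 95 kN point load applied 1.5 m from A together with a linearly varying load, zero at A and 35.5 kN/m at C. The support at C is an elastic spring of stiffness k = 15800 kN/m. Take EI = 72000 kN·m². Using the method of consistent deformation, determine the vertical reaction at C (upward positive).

R_C = 62.77 kN

Remove the prop at C; the released (primary) structure is a cantilever built in at A.
Free-end deflection of the primary structure under the applied loading (downward +):
  point load 95 at a = 1.5: Pa²(3L − a)/(6EI) = 587.8/EI
  triangular load, peak 35.5 at the free end: 11w₀L⁴/(120EI) = 4217/EI
  δ_0 = 4805/EI
Tip deflection under a unit load at C: L³/(3EI) = 72/EI.
With EI = 72000 kN·m²: δ_0 = 0.066739 m and δ_{CC} = 0.001 m/kN.
Compatibility — the spring shortens by R_C/k under the reaction it provides: δ_0 − R_C·δ_{CC} = R_C/k. With 1/k = 0.000063 m/kN, R_C = δ_0 / (δ_{CC} + 1/k) = 0.066739 / (0.001 + 0.000063) = 62.77 kN.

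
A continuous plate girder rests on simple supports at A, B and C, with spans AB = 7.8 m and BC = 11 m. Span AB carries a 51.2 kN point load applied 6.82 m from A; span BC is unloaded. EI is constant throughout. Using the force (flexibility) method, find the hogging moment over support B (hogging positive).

M_B = 17.06 kN·m

Insert a hinge at B; M_B is the redundant, and each span becomes simply supported.
Rotations at B on the released spans (each span's end-slope, ×1/EI):
  span AB: point load 51.2 at a = 6.82: Pab(L + a)/(6LEI) = 106.9/EI
  relative rotation θ_0 = (106.9 + 0)/EI = 106.9/EI
A unit hogging moment at B produces rotation L₁/(3EI) + L₂/(3EI) = 6.267/EI.
Compatibility: M_B·(L₁+L₂)/(3EI) = θ_0, giving M_B = 17.06 kN·m (hogging).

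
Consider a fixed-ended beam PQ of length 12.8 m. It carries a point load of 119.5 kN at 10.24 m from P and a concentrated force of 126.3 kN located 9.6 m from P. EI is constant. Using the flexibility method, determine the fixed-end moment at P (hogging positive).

M_P = 124.7 kN·m

Release both end moments; the primary structure is a simply-supported span PQ with redundants M_P and M_Q.
Simple-span end rotations at P and Q under the given loads:
  at P: point load 119.5 at a = 10.24: Pab(L + b)/(6LEI) = 626.5/EI
  at Q: point load 119.5 at a = 10.24: Pab(L + a)/(6LEI) = 939.8/EI
  at P: point load 126.3 at a = 9.6: Pab(L + b)/(6LEI) = 808.3/EI
  at Q: point load 126.3 at a = 9.6: Pab(L + a)/(6LEI) = 1132/EI
  θ_P0 = 1435/EI,  θ_Q0 = 2071/EI
Flexibility coefficients: a unit moment at one end gives L/(3EI) there and L/(6EI) at the far end, so f₁₁ = f₂₂ = 4.267/EI and f₁₂ = f₂₁ = 2.133/EI.
Compatibility — zero rotation at each built-in end:
  4.267 M_P + 2.133 M_Q = 1435
  2.133 M_P + 4.267 M_Q = 2071
Solving the pair gives M_P = 124.7 kN·m and M_Q = 423.1 kN·m (hogging).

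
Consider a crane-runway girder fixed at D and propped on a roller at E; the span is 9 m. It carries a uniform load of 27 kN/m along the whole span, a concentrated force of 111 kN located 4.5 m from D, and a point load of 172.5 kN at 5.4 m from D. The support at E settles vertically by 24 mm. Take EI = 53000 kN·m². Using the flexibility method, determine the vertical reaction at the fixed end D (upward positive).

R_D = 331.4 kN

Release the roller at E. Primary structure: cantilever fixed at D.
Free-end deflection of the primary structure under the applied loading (downward +):
  UDL 27: wL⁴/(8EI) = 22143/EI
  point load 111 at a = 4.5: Pa²(3L − a)/(6EI) = 8429/EI
  point load 172.5 at a = 5.4: Pa²(3L − a)/(6EI) = 18108/EI
  δ_0 = 48681/EI
Tip deflection under a unit load at E: L³/(3EI) = 243/EI.
With EI = 53000 kN·m²: δ_0 = 0.91851 m and δ_{EE} = 0.004585 m/kN.
Compatibility — the beam at E must follow the support down by 0.024 m: δ_0 − R_E·δ_{EE} = 0.024, so R_E = (0.91851 − 0.024)/0.004585 = 195.1 kN.
Vertical equilibrium: R_D = ΣP − R_E = 526.5 − 195.1 = 331.4 kN.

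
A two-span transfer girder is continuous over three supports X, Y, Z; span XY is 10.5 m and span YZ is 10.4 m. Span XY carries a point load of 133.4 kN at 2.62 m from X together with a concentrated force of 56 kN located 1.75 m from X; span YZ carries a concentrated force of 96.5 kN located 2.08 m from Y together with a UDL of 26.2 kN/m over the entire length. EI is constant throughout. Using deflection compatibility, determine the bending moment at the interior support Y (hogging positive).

Take M_Y as the redundant. Released structure: two simple spans XY and YZ with a hinge at Y.
End slopes at the hinge Y, treating each span as simply supported:
  span XY: point load 133.4 at a = 2.62: Pab(L + a)/(6LEI) = 573.6/EI
  span XY: point load 56 at a = 1.75: Pab(L + a)/(6LEI) = 166.7/EI
  span YZ: point load 96.5 at a = 2.08: Pab(L + b)/(6LEI) = 501/EI
  span YZ: UDL 26.2: wL³/(24EI) = 1228/EI
  relative rotation θ_0 = (740.3 + 1729)/EI = 2469/EI
A unit hogging moment at Y produces rotation L₁/(3EI) + L₂/(3EI) = 6.967/EI.
Compatibility: M_Y·(L₁+L₂)/(3EI) = θ_0, giving M_Y = 354.4 kN·m (hogging).

M_Y = 354.4 kN·m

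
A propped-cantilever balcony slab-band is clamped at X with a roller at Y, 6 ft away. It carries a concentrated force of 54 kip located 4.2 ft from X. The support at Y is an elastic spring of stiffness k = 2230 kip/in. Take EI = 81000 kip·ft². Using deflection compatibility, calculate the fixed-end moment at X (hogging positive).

M_X = 51.59 kip·ft

Choose R_Y as the redundant. The primary structure is the cantilever fixed at X.
Downward deflection at the released point Y due to the loads:
  point load 54 at a = 4.2: Pa²(3L − a)/(6EI) = 2191/EI
Flexibility coefficient — unit upward force at Y: δ_{YY} = L³/(3EI) = 72/EI.
With EI = 81000 kip·ft²: δ_0 = 0.027048 ft and δ_{YY} = 0.000889 ft/kip.
Compatibility — the spring shortens by R_Y/k under the reaction it provides: δ_0 − R_Y·δ_{YY} = R_Y/k. With 1/k = 1/(2230×12) ft/kip = 0.000037 ft/kip, R_Y = δ_0 / (δ_{YY} + 1/k) = 0.027048 / (0.000889 + 0.000037) = 29.2 kip.
Moment equilibrium about X: M_X = Σ(load moments about X) − R_Y·L = 226.8 − 29.2×6 = 51.59 kip·ft.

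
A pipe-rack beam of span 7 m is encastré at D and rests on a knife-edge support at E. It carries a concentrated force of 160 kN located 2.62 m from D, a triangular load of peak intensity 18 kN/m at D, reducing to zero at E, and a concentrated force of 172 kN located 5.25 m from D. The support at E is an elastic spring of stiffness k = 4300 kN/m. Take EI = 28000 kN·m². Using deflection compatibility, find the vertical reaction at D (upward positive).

R_D = 252.3 kN

Choose R_E as the redundant. The primary structure is the cantilever fixed at D.
Deflection at E on the released cantilever, summing each load's contribution:
  point load 160 at a = 2.62: Pa²(3L − a)/(6EI) = 3364/EI
  triangular load, peak 18 at the fixed end: w₀L⁴/(30EI) = 1441/EI
  point load 172 at a = 5.25: Pa²(3L − a)/(6EI) = 12444/EI
  δ_0 = 17250/EI
Flexibility coefficient — unit upward force at E: δ_{EE} = L³/(3EI) = 114.3/EI.
With EI = 28000 kN·m²: δ_0 = 0.61606 m and δ_{EE} = 0.004083 m/kN.
Compatibility — the spring shortens by R_E/k under the reaction it provides: δ_0 − R_E·δ_{EE} = R_E/k. With 1/k = 0.000233 m/kN, R_E = δ_0 / (δ_{EE} + 1/k) = 0.61606 / (0.004083 + 0.000233) = 142.7 kN.
Vertical equilibrium: R_D = ΣP − R_E = 395 − 142.7 = 252.3 kN.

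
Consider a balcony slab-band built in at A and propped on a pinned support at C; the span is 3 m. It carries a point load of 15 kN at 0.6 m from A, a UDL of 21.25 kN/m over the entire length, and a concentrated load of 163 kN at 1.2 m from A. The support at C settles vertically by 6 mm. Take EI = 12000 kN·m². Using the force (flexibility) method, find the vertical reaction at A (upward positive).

R_A = 191.1 kN

Release the roller at C. Primary structure: cantilever fixed at A.
Downward deflection at the released point C due to the loads:
  point load 15 at a = 0.6: Pa²(3L − a)/(6EI) = 7.56/EI
  UDL 21.25: wL⁴/(8EI) = 215.2/EI
  point load 163 at a = 1.2: Pa²(3L − a)/(6EI) = 305.1/EI
  δ_0 = 527.9/EI
Flexibility coefficient — unit upward force at C: δ_{CC} = L³/(3EI) = 9/EI.
With EI = 12000 kN·m²: δ_0 = 0.043988 m and δ_{CC} = 0.00075 m/kN.
Compatibility — the beam at C must follow the support down by 0.006 m: δ_0 − R_C·δ_{CC} = 0.006, so R_C = (0.043988 − 0.006)/0.00075 = 50.65 kN.
Vertical equilibrium: R_A = ΣP − R_C = 241.8 − 50.65 = 191.1 kN.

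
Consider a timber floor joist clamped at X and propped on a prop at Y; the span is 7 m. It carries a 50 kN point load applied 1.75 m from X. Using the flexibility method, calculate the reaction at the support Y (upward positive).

R_Y = 4.297 kN

Choose R_Y as the redundant. The primary structure is the cantilever fixed at X.
Downward deflection at the released point Y due to the loads:
  point load 50 at a = 1.75: Pa²(3L − a)/(6EI) = 491.3/EI
Tip deflection under a unit load at Y: L³/(3EI) = 114.3/EI.
The prop prevents deflection at Y: R_Y = δ_0/δ_{YY} = 491.3/114.3 = 4.297 kN.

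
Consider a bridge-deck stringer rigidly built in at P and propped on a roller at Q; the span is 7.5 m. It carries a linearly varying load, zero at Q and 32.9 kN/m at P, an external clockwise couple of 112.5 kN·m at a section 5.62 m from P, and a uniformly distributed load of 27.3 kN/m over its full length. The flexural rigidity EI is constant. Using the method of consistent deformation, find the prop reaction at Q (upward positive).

Release the roller at Q. Primary structure: cantilever fixed at P.
Primary-structure tip deflection at Q by superposition:
  triangular load, peak 32.9 at the fixed end: w₀L⁴/(30EI) = 3470/EI
  clockwise couple 112.5 at a = 5.62: M₀a(2L − a)/(2EI) = 2965/EI
  UDL 27.3: wL⁴/(8EI) = 10797/EI
  δ_0 = 17233/EI
Flexibility coefficient — unit upward force at Q: δ_{QQ} = L³/(3EI) = 140.6/EI.
Compatibility at Q: δ_0 − R_Q·δ_{QQ} = 0, so R_Q = 17233/140.6 = 122.5 kN.

R_Q = 122.5 kN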